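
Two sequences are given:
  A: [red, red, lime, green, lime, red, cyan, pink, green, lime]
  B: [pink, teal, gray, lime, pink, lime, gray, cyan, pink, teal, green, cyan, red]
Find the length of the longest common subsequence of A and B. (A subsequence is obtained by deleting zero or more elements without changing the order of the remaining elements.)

5

A longest common subsequence is lime, lime, cyan, pink, green (length 5); the LCS DP confirms no longer common subsequence exists.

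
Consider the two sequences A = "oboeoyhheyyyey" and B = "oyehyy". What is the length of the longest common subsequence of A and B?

5

Backtracking the LCS table gives one alignment: o (A1,B1) → e (A4,B3) → h (A8,B4) → y (A12,B5) → y (A14,B6).
So the longest common subsequence has length 5.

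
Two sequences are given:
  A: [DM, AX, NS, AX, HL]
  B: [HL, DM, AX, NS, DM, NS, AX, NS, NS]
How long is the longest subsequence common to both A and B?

Backtracking the LCS table gives one alignment: DM (A1,B2) → AX (A2,B3) → NS (A3,B6) → AX (A4,B7).
So the longest common subsequence has length 4.

4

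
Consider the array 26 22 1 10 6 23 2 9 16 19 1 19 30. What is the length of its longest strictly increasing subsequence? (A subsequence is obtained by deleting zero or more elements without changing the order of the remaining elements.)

One longest increasing subsequence is 1, 6, 9, 16, 19, 30 (positions 3,5,8,9,10,13), of length 6; no longer one exists.

6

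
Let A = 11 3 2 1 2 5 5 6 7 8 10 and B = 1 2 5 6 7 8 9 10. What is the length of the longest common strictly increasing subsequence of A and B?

7

A longest common strictly increasing subsequence is 1, 2, 5, 6, 7, 8, 10 (length 7); it appears in order in both A and B, and no longer such subsequence exists.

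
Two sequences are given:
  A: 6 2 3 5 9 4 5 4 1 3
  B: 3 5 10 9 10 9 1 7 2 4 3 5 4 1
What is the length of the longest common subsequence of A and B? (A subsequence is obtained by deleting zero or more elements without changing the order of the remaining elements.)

7

A longest common subsequence is 3, 5, 9, 4, 5, 4, 1 (length 7); the LCS DP confirms no longer common subsequence exists.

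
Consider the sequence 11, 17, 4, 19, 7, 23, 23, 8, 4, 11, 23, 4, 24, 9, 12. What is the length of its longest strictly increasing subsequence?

6

One longest increasing subsequence is 4, 7, 8, 11, 23, 24 (positions 3,5,8,10,11,13), of length 6; no longer one exists.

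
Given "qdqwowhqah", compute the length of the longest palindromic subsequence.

One longest palindromic subsequence is qwowq (positions 3,4,5,6,8); it reads the same forward and backward, and the interval DP gives dp[1][10] = 5.

5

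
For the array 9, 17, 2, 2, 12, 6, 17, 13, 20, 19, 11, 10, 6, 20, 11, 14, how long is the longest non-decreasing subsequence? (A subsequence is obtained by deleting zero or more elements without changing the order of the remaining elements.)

6

Let dp[i] be the longest non-decreasing subsequence ending at position i. Then dp = [1, 2, 1, 2, 3, 3, 4, 4, 5, 5, 4, 4, 4, 6, 5, 6].
The maximum is 6; one witness is 2, 2, 12, 17, 20, 20 at positions 3,4,5,7,9,14.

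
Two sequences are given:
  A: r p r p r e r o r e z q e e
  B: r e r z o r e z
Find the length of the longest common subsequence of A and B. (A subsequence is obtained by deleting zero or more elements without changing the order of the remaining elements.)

A longest common subsequence is rerorez (length 7); the LCS DP confirms no longer common subsequence exists.

7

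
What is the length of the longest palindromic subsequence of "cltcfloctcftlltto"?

One longest palindromic subsequence is ltfctcftl (positions 2,3,5,8,9,10,11,12,14); it reads the same forward and backward, and the interval DP gives dp[1][17] = 9.

9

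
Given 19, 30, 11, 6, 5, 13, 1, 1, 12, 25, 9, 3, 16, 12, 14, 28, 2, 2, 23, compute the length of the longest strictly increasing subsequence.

5

Scanning left to right, the best length ending at each element is: 19→1, 30→2, 11→1, 6→1, 5→1, 13→2, 1→1, 1→1, 12→2, 25→3, 9→2, 3→2, 16→3, 12→3, 14→4, 28→5, 2→2, 2→2, 23→5.
So the longest increasing subsequence has length 5, e.g. 6, 9, 12, 14, 28.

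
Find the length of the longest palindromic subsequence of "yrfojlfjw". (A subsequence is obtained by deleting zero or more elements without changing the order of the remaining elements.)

Using dp[i][j] = 2 + dp[i+1][j−1] if the ends match, else max(dp[i+1][j], dp[i][j−1]):
dp[1][9] = 3. A witness is jfj at positions 5,7,8.

3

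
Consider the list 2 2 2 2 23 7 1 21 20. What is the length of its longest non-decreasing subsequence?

6

One longest non-decreasing subsequence is 2, 2, 2, 2, 7, 21 (positions 1,2,3,4,6,8), of length 6; no longer one exists.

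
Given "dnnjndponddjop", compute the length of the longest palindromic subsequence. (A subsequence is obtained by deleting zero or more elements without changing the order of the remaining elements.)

One longest palindromic subsequence is dnnjnnd (positions 1,2,3,4,5,9,11); it reads the same forward and backward, and the interval DP gives dp[1][14] = 7.

7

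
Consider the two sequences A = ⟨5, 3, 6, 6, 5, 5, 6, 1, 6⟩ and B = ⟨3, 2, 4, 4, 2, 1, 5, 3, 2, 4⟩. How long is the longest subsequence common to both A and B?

Backtracking the LCS table gives one alignment: 5 (A1,B7) → 3 (A2,B8).
So the longest common subsequence has length 2.

2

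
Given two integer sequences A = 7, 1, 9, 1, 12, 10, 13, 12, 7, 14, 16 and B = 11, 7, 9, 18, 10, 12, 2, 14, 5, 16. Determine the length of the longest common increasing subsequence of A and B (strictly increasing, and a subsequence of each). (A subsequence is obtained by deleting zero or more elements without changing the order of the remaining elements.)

6

A longest common strictly increasing subsequence is 7, 9, 10, 12, 14, 16 (length 6); it appears in order in both A and B, and no longer such subsequence exists.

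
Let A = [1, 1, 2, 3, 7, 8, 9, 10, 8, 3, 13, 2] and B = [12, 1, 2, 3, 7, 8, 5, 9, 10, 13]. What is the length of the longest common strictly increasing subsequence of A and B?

8

For each value that appears in both, track the longest common increasing run ending there.
The best achievable length is 8; one witness is 1, 2, 3, 7, 8, 9, 10, 13 (A-positions 1,3,4,5,6,7,8,11, B-positions 2,3,4,5,6,8,9,10).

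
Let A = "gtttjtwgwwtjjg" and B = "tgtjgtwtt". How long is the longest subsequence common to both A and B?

6

A longest common subsequence is gtjtwt (length 6); the LCS DP confirms no longer common subsequence exists.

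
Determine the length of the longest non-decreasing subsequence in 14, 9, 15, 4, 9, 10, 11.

Let dp[i] be the longest non-decreasing subsequence ending at position i. Then dp = [1, 1, 2, 1, 2, 3, 4].
The maximum is 4; one witness is 9, 9, 10, 11 at positions 2,5,6,7.

4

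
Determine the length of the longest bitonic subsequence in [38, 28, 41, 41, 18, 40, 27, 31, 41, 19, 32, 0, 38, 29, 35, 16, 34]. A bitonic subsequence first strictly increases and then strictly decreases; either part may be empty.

One longest bitonic subsequence is 18, 27, 31, 41, 38, 35, 34 (positions 5,7,8,9,13,15,17): it rises to 41 then falls. Length 7 is optimal.

7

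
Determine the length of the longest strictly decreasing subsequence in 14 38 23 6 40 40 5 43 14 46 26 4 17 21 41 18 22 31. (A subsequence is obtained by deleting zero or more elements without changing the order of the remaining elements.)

Scanning left to right, the best length ending at each element is: 14→1, 38→1, 23→2, 6→3, 40→1, 40→1, 5→4, 43→1, 14→3, 46→1, 26→2, 4→5, 17→3, 21→3, 41→2, 18→4, 22→3, 31→3.
So the longest decreasing subsequence has length 5, e.g. 38, 23, 6, 5, 4.

5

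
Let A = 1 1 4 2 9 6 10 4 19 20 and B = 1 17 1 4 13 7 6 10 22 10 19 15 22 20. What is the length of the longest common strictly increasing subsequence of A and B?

6

A longest common strictly increasing subsequence is 1, 4, 6, 10, 19, 20 (length 6); it appears in order in both A and B, and no longer such subsequence exists.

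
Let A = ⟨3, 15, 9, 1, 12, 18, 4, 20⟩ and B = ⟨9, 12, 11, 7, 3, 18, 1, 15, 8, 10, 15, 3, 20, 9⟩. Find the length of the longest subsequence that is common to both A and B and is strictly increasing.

A longest common strictly increasing subsequence is 9, 12, 18, 20 (length 4); it appears in order in both A and B, and no longer such subsequence exists.

4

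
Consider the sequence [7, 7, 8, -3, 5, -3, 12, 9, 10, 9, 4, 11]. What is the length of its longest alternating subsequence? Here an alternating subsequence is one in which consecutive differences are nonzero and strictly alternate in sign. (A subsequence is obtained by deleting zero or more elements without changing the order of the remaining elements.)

Track the best alternating length ending on an up-step vs a down-step at each position: up/down = 1/1, 1/1, 2/1, 1/3, 4/3, 1/5, 6/1, 6/7, 8/7, 6/9, 6/9, 10/7.
The maximum over both is 10; one such subsequence is 7, 8, -3, 5, -3, 12, 9, 10, 9, 11.

10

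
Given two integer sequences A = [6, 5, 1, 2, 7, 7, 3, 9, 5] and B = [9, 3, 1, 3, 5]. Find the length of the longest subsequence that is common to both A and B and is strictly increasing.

For each value that appears in both, track the longest common increasing run ending there.
The best achievable length is 3; one witness is 1, 3, 5 (A-positions 3,7,9, B-positions 3,4,5).

3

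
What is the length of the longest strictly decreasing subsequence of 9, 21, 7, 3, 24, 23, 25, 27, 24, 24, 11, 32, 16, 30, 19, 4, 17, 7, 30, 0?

6

Scanning left to right, the best length ending at each element is: 9→1, 21→1, 7→2, 3→3, 24→1, 23→2, 25→1, 27→1, 24→2, 24→2, 11→3, 32→1, 16→3, 30→2, 19→3, 4→4, 17→4, 7→5, 30→2, 0→6.
So the longest decreasing subsequence has length 6, e.g. 24, 23, 19, 17, 7, 0.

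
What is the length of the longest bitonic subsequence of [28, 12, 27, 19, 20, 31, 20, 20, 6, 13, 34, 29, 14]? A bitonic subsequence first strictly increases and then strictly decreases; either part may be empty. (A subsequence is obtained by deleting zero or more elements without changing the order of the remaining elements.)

7

One longest bitonic subsequence is 12, 19, 20, 31, 34, 29, 14 (positions 2,4,5,6,11,12,13): it rises to 34 then falls. Length 7 is optimal.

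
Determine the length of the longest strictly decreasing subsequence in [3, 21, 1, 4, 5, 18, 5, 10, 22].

Scanning left to right, the best length ending at each element is: 3→1, 21→1, 1→2, 4→2, 5→2, 18→2, 5→3, 10→3, 22→1.
So the longest decreasing subsequence has length 3, e.g. 21, 18, 5.

3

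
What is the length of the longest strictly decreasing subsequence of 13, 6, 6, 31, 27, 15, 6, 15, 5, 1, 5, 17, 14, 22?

6

Let dp[i] be the longest decreasing subsequence ending at position i. Then dp = [1, 2, 2, 1, 2, 3, 4, 3, 5, 6, 5, 3, 4, 3].
The maximum is 6; one witness is 31, 27, 15, 6, 5, 1 at positions 4,5,6,7,9,10.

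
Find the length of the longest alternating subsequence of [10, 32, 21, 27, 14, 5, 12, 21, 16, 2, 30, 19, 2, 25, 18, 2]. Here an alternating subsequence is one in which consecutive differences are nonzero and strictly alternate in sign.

Track the best alternating length ending on an up-step vs a down-step at each position: up/down = 1/1, 2/1, 2/3, 4/3, 2/5, 1/5, 6/5, 6/5, 6/7, 1/7, 8/3, 8/9, 1/9, 10/9, 10/11, 1/11.
The maximum over both is 11; one such subsequence is 10, 32, 21, 27, 14, 21, 16, 30, 19, 25, 18.

11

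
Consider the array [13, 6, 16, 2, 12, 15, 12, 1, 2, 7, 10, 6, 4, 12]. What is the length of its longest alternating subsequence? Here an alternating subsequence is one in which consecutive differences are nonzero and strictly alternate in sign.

9

Track the best alternating length ending on an up-step vs a down-step at each position: up/down = 1/1, 1/2, 3/1, 1/4, 5/4, 5/4, 5/6, 1/6, 7/6, 7/6, 7/6, 7/8, 7/8, 9/6.
The maximum over both is 9; one such subsequence is 13, 6, 16, 2, 12, 1, 7, 6, 12.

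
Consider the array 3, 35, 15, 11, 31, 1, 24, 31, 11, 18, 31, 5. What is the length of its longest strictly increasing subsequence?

4

Scanning left to right, the best length ending at each element is: 3→1, 35→2, 15→2, 11→2, 31→3, 1→1, 24→3, 31→4, 11→2, 18→3, 31→4, 5→2.
So the longest increasing subsequence has length 4, e.g. 3, 15, 24, 31.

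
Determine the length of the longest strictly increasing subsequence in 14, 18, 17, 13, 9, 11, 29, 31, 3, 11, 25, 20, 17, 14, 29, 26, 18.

One longest increasing subsequence is 14, 18, 29, 31 (positions 1,2,7,8), of length 4; no longer one exists.

4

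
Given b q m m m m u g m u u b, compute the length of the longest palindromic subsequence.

One longest palindromic subsequence is bmmmmmb (positions 1,3,4,5,6,9,12); it reads the same forward and backward, and the interval DP gives dp[1][12] = 7.

7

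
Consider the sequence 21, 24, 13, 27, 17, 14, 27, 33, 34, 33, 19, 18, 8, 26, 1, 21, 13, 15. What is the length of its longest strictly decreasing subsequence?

Let dp[i] be the longest decreasing subsequence ending at position i. Then dp = [1, 1, 2, 1, 2, 3, 1, 1, 1, 2, 3, 4, 5, 3, 6, 4, 5, 5].
The maximum is 6; one witness is 34, 33, 19, 18, 8, 1 at positions 9,10,11,12,13,15.

6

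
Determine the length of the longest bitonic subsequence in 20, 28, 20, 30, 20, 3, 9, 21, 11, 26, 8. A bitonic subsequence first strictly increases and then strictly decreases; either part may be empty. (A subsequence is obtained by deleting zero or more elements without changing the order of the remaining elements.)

Let inc[i] be the LIS ending at i and dec[i] the longest strictly decreasing subsequence starting at i. inc = [1, 2, 1, 3, 1, 1, 2, 3, 3, 4, 2], dec = [3, 4, 3, 4, 3, 1, 2, 3, 2, 2, 1].
max_i inc[i]+dec[i]−1 = 6, with one witness 20, 28, 30, 21, 11, 8.

6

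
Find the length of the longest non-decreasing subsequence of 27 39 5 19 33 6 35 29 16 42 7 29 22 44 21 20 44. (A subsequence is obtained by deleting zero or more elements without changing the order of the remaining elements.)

7

One longest non-decreasing subsequence is 5, 19, 33, 35, 42, 44, 44 (positions 3,4,5,7,10,14,17), of length 7; no longer one exists.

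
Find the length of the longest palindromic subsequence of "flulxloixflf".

One longest palindromic subsequence is flxixlf (positions 1,2,5,8,9,11,12); it reads the same forward and backward, and the interval DP gives dp[1][12] = 7.

7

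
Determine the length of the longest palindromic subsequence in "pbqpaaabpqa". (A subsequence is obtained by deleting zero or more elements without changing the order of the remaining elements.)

One longest palindromic subsequence is qpaaapq (positions 3,4,5,6,7,9,10); it reads the same forward and backward, and the interval DP gives dp[1][11] = 7.

7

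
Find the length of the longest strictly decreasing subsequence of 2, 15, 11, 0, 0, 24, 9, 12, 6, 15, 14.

One longest decreasing subsequence is 15, 11, 9, 6 (positions 2,3,7,9), of length 4; no longer one exists.

4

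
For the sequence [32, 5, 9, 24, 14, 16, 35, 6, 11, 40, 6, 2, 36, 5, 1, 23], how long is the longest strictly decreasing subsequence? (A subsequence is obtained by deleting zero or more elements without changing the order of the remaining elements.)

Let dp[i] be the longest decreasing subsequence ending at position i. Then dp = [1, 2, 2, 2, 3, 3, 1, 4, 4, 1, 5, 6, 2, 6, 7, 3].
The maximum is 7; one witness is 32, 24, 14, 11, 6, 2, 1 at positions 1,4,5,9,11,12,15.

7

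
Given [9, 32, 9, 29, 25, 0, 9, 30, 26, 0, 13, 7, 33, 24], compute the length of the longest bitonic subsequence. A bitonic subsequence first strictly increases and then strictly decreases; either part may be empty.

6

Let inc[i] be the LIS ending at i and dec[i] the longest strictly decreasing subsequence starting at i. inc = [1, 2, 1, 2, 2, 1, 2, 3, 3, 1, 3, 2, 4, 4], dec = [2, 5, 2, 4, 3, 1, 2, 4, 3, 1, 2, 1, 2, 1].
max_i inc[i]+dec[i]−1 = 6, with one witness 9, 32, 30, 26, 13, 7.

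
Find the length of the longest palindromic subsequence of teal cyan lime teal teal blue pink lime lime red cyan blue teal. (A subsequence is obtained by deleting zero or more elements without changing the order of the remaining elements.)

8

One longest palindromic subsequence is teal cyan lime teal teal lime cyan teal (positions 1,2,3,4,5,9,11,13); it reads the same forward and backward, and the interval DP gives dp[1][13] = 8.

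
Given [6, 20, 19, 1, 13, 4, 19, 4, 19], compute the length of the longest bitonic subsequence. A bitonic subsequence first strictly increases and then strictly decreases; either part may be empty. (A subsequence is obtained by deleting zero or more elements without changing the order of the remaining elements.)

5

Let inc[i] be the LIS ending at i and dec[i] the longest strictly decreasing subsequence starting at i. inc = [1, 2, 2, 1, 2, 2, 3, 2, 3], dec = [2, 4, 3, 1, 2, 1, 2, 1, 1].
max_i inc[i]+dec[i]−1 = 5, with one witness 6, 20, 19, 13, 4.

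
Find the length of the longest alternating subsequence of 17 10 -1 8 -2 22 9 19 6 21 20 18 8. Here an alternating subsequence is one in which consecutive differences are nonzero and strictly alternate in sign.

10

A longest alternating subsequence is 17, -1, 8, -2, 22, 9, 19, 6, 21, 20 (positions 1,3,4,5,6,7,8,9,10,11); its 9 consecutive differences strictly alternate in sign, and length 10 is optimal.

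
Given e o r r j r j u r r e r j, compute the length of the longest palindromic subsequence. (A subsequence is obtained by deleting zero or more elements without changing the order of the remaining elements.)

9

Using dp[i][j] = 2 + dp[i+1][j−1] if the ends match, else max(dp[i+1][j], dp[i][j−1]):
dp[1][13] = 9. A witness is errjrjrre at positions 1,3,4,5,6,7,9,10,11.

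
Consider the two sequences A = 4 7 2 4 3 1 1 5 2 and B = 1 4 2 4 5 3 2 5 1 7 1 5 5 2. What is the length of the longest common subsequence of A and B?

Backtracking the LCS table gives one alignment: 4 (A1,B2) → 2 (A3,B3) → 4 (A4,B4) → 3 (A5,B6) → 1 (A6,B9) → 1 (A7,B11) → 5 (A8,B13) → 2 (A9,B14).
So the longest common subsequence has length 8.

8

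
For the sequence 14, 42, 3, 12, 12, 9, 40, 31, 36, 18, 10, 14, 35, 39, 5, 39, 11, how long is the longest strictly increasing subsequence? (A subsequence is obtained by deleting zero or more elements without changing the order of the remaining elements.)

6

Let dp[i] be the longest increasing subsequence ending at position i. Then dp = [1, 2, 1, 2, 2, 2, 3, 3, 4, 3, 3, 4, 5, 6, 2, 6, 4].
The maximum is 6; one witness is 3, 9, 10, 14, 35, 39 at positions 3,6,11,12,13,14.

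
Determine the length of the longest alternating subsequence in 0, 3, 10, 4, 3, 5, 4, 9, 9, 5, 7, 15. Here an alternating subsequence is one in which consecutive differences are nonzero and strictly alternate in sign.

8

A longest alternating subsequence is 0, 10, 4, 5, 4, 9, 5, 7 (positions 1,3,4,6,7,8,10,11); its 7 consecutive differences strictly alternate in sign, and length 8 is optimal.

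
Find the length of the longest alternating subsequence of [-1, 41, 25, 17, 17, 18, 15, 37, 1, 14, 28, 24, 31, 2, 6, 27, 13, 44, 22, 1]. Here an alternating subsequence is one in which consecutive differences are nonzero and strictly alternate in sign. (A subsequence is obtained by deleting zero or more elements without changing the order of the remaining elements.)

15

Track the best alternating length ending on an up-step vs a down-step at each position: up/down = 1/1, 2/1, 2/3, 2/3, 2/3, 4/3, 2/5, 6/3, 2/7, 8/7, 8/7, 8/9, 10/7, 8/11, 12/11, 12/11, 12/13, 14/1, 14/15, 2/15.
The maximum over both is 15; one such subsequence is -1, 41, 17, 18, 15, 37, 1, 28, 24, 31, 2, 27, 13, 44, 22.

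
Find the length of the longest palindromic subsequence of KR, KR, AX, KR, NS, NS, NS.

3

Using dp[i][j] = 2 + dp[i+1][j−1] if the ends match, else max(dp[i+1][j], dp[i][j−1]):
dp[1][7] = 3. A witness is NS NS NS at positions 5,6,7.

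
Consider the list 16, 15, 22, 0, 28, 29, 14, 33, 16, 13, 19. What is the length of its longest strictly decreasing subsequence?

Let dp[i] be the longest decreasing subsequence ending at position i. Then dp = [1, 2, 1, 3, 1, 1, 3, 1, 2, 4, 2].
The maximum is 4; one witness is 16, 15, 14, 13 at positions 1,2,7,10.

4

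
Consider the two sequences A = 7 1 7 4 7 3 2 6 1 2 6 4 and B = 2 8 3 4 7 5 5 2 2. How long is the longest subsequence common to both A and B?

A longest common subsequence is 4, 7, 2, 2 (length 4); the LCS DP confirms no longer common subsequence exists.

4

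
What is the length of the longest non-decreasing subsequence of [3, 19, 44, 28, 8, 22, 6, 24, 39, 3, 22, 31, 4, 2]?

Let dp[i] be the longest non-decreasing subsequence ending at position i. Then dp = [1, 2, 3, 3, 2, 3, 2, 4, 5, 2, 4, 5, 3, 1].
The maximum is 5; one witness is 3, 19, 22, 24, 39 at positions 1,2,6,8,9.

5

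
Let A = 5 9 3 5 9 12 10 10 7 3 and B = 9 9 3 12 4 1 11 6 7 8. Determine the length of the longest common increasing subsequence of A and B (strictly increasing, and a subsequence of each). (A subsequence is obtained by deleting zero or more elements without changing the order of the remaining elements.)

A longest common strictly increasing subsequence is 9, 12 (length 2); it appears in order in both A and B, and no longer such subsequence exists.

2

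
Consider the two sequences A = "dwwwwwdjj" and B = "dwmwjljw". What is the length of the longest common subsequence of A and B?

Backtracking the LCS table gives one alignment: d (A1,B1) → w (A2,B2) → w (A6,B4) → j (A8,B5) → j (A9,B7).
So the longest common subsequence has length 5.

5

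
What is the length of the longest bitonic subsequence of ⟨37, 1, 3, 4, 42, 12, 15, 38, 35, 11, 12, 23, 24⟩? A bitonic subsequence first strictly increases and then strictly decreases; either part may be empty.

Let inc[i] be the LIS ending at i and dec[i] the longest strictly decreasing subsequence starting at i. inc = [1, 1, 2, 3, 4, 4, 5, 6, 6, 4, 5, 6, 7], dec = [3, 1, 1, 1, 4, 2, 2, 3, 2, 1, 1, 1, 1].
max_i inc[i]+dec[i]−1 = 8, with one witness 1, 3, 4, 12, 15, 38, 35, 24.

8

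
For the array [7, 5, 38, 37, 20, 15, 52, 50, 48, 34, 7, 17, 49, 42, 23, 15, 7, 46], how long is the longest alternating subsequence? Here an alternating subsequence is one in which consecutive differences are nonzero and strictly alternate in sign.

9

A longest alternating subsequence is 7, 5, 38, 37, 52, 48, 49, 42, 46 (positions 1,2,3,4,7,9,13,14,18); its 8 consecutive differences strictly alternate in sign, and length 9 is optimal.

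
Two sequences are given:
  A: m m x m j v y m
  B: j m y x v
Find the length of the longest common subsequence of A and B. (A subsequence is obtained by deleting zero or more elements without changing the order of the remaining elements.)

A longest common subsequence is mxv (length 3); the LCS DP confirms no longer common subsequence exists.

3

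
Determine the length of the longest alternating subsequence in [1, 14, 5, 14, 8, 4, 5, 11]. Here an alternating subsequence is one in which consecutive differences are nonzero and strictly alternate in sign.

A longest alternating subsequence is 1, 14, 5, 14, 4, 5 (positions 1,2,3,4,6,7); its 5 consecutive differences strictly alternate in sign, and length 6 is optimal.

6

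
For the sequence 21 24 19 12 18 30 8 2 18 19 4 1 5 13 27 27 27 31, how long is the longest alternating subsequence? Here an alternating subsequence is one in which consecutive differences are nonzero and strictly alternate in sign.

8

Track the best alternating length ending on an up-step vs a down-step at each position: up/down = 1/1, 2/1, 1/3, 1/3, 4/3, 4/1, 1/5, 1/5, 6/5, 6/5, 6/7, 1/7, 8/7, 8/7, 8/5, 8/5, 8/5, 8/1.
The maximum over both is 8; one such subsequence is 21, 24, 12, 18, 8, 18, 4, 5.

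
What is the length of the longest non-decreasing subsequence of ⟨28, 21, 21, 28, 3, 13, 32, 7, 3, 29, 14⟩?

4

Scanning left to right, the best length ending at each element is: 28→1, 21→1, 21→2, 28→3, 3→1, 13→2, 32→4, 7→2, 3→2, 29→4, 14→3.
So the longest non-decreasing subsequence has length 4, e.g. 21, 21, 28, 32.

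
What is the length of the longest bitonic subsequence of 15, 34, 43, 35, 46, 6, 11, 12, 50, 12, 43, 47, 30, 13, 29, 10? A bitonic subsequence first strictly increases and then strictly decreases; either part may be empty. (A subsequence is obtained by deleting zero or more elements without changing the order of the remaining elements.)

Let inc[i] be the LIS ending at i and dec[i] the longest strictly decreasing subsequence starting at i. inc = [1, 2, 3, 3, 4, 1, 2, 3, 5, 3, 4, 5, 4, 4, 5, 2], dec = [3, 4, 5, 4, 5, 1, 2, 2, 5, 2, 4, 4, 3, 2, 2, 1].
max_i inc[i]+dec[i]−1 = 9, with one witness 15, 34, 43, 46, 50, 47, 30, 29, 10.

9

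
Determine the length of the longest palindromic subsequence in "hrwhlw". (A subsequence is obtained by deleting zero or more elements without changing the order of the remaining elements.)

3

One longest palindromic subsequence is wlw (positions 3,5,6); it reads the same forward and backward, and the interval DP gives dp[1][6] = 3.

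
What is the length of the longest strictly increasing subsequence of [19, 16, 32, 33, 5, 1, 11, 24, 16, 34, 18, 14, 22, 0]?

Let dp[i] be the longest increasing subsequence ending at position i. Then dp = [1, 1, 2, 3, 1, 1, 2, 3, 3, 4, 4, 3, 5, 1].
The maximum is 5; one witness is 5, 11, 16, 18, 22 at positions 5,7,9,11,13.

5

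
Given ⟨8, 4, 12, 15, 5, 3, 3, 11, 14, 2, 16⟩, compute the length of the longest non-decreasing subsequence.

Scanning left to right, the best length ending at each element is: 8→1, 4→1, 12→2, 15→3, 5→2, 3→1, 3→2, 11→3, 14→4, 2→1, 16→5.
So the longest non-decreasing subsequence has length 5, e.g. 4, 5, 11, 14, 16.

5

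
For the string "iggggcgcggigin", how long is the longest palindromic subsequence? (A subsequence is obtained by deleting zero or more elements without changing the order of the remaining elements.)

11

One longest palindromic subsequence is igggcgcgggi (positions 1,2,4,5,6,7,8,9,10,12,13); it reads the same forward and backward, and the interval DP gives dp[1][14] = 11.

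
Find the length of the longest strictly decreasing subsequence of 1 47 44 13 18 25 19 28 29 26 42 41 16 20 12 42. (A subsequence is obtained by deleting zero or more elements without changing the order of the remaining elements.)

Let dp[i] be the longest decreasing subsequence ending at position i. Then dp = [1, 1, 2, 3, 3, 3, 4, 3, 3, 4, 3, 4, 5, 5, 6, 3].
The maximum is 6; one witness is 47, 44, 25, 19, 16, 12 at positions 2,3,6,7,13,15.

6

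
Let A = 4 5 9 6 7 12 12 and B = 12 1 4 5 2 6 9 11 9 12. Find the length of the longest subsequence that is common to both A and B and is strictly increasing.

4

A longest common strictly increasing subsequence is 4, 5, 6, 12 (length 4); it appears in order in both A and B, and no longer such subsequence exists.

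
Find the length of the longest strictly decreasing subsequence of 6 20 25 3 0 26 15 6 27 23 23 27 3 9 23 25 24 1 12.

5

One longest decreasing subsequence is 20, 15, 6, 3, 1 (positions 2,7,8,13,18), of length 5; no longer one exists.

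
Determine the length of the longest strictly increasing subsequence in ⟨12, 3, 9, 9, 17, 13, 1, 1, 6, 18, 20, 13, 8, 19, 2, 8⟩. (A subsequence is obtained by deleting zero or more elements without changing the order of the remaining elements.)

One longest increasing subsequence is 3, 9, 17, 18, 20 (positions 2,3,5,10,11), of length 5; no longer one exists.

5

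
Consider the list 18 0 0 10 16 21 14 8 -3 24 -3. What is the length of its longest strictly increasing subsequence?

5

Scanning left to right, the best length ending at each element is: 18→1, 0→1, 0→1, 10→2, 16→3, 21→4, 14→3, 8→2, -3→1, 24→5, -3→1.
So the longest increasing subsequence has length 5, e.g. 0, 10, 16, 21, 24.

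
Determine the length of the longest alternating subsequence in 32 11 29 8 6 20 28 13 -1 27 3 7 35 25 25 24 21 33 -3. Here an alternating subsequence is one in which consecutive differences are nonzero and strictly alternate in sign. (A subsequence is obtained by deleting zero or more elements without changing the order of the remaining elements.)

12

Track the best alternating length ending on an up-step vs a down-step at each position: up/down = 1/1, 1/2, 3/2, 1/4, 1/4, 5/4, 5/4, 5/6, 1/6, 7/6, 7/8, 9/8, 9/1, 9/10, 9/10, 9/10, 9/10, 11/10, 1/12.
The maximum over both is 12; one such subsequence is 32, 11, 29, 8, 20, 13, 27, 3, 35, 25, 33, -3.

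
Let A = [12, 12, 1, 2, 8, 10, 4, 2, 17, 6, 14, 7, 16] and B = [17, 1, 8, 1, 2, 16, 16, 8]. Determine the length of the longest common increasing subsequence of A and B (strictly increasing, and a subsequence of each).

A longest common strictly increasing subsequence is 1, 8, 16 (length 3); it appears in order in both A and B, and no longer such subsequence exists.

3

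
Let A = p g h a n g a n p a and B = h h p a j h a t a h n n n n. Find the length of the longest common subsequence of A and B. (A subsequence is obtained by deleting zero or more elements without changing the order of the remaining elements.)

5

Backtracking the LCS table gives one alignment: p (A1,B3) → h (A3,B6) → a (A4,B9) → n (A5,B13) → n (A8,B14).
So the longest common subsequence has length 5.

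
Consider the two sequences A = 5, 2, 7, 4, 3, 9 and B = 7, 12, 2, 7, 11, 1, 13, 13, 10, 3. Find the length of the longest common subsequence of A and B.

Backtracking the LCS table gives one alignment: 2 (A2,B3) → 7 (A3,B4) → 3 (A5,B10).
So the longest common subsequence has length 3.

3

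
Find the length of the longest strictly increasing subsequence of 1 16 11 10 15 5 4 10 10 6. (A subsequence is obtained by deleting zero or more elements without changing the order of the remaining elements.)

One longest increasing subsequence is 1, 11, 15 (positions 1,3,5), of length 3; no longer one exists.

3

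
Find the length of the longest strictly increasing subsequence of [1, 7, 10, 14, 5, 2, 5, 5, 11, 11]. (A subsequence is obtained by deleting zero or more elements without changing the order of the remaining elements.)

4

Let dp[i] be the longest increasing subsequence ending at position i. Then dp = [1, 2, 3, 4, 2, 2, 3, 3, 4, 4].
The maximum is 4; one witness is 1, 7, 10, 14 at positions 1,2,3,4.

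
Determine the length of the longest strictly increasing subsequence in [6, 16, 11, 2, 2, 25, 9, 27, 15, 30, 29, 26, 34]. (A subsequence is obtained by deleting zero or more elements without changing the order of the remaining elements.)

Scanning left to right, the best length ending at each element is: 6→1, 16→2, 11→2, 2→1, 2→1, 25→3, 9→2, 27→4, 15→3, 30→5, 29→5, 26→4, 34→6.
So the longest increasing subsequence has length 6, e.g. 6, 16, 25, 27, 30, 34.

6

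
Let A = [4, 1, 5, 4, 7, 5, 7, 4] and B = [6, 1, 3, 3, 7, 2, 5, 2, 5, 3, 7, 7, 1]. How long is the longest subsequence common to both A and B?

4

A longest common subsequence is 1, 5, 7, 7 (length 4); the LCS DP confirms no longer common subsequence exists.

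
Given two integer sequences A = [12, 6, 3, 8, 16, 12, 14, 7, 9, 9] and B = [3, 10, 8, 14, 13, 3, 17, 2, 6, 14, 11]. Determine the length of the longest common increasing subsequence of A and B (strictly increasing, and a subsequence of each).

3

For each value that appears in both, track the longest common increasing run ending there.
The best achievable length is 3; one witness is 3, 8, 14 (A-positions 3,4,7, B-positions 1,3,4).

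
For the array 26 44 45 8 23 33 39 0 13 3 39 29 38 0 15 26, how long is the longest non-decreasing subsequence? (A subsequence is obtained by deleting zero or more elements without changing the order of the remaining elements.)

5

Let dp[i] be the longest non-decreasing subsequence ending at position i. Then dp = [1, 2, 3, 1, 2, 3, 4, 1, 2, 2, 5, 3, 4, 2, 3, 4].
The maximum is 5; one witness is 8, 23, 33, 39, 39 at positions 4,5,6,7,11.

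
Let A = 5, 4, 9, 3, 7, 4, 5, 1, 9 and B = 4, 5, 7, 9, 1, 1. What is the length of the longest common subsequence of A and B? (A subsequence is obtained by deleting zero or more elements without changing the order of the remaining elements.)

A longest common subsequence is 5, 9, 1 (length 3); the LCS DP confirms no longer common subsequence exists.

3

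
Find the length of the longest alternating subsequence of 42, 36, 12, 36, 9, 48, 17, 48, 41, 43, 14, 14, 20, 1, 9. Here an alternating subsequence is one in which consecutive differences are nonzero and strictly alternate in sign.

A longest alternating subsequence is 42, 12, 36, 9, 48, 17, 48, 41, 43, 14, 20, 1, 9 (positions 1,3,4,5,6,7,8,9,10,11,13,14,15); its 12 consecutive differences strictly alternate in sign, and length 13 is optimal.

13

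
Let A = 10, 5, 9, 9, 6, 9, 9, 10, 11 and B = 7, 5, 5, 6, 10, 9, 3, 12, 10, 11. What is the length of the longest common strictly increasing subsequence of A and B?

5

A longest common strictly increasing subsequence is 5, 6, 9, 10, 11 (length 5); it appears in order in both A and B, and no longer such subsequence exists.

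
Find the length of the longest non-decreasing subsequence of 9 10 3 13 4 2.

3

Let dp[i] be the longest non-decreasing subsequence ending at position i. Then dp = [1, 2, 1, 3, 2, 1].
The maximum is 3; one witness is 9, 10, 13 at positions 1,2,4.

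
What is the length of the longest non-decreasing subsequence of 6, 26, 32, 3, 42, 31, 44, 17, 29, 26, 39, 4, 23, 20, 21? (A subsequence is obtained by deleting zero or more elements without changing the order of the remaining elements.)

Let dp[i] be the longest non-decreasing subsequence ending at position i. Then dp = [1, 2, 3, 1, 4, 3, 5, 2, 3, 3, 4, 2, 3, 3, 4].
The maximum is 5; one witness is 6, 26, 32, 42, 44 at positions 1,2,3,5,7.

5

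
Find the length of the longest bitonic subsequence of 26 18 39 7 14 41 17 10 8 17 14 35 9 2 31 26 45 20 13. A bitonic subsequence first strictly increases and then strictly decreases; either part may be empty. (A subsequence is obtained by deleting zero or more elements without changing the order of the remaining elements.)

One longest bitonic subsequence is 26, 39, 41, 35, 31, 26, 20, 13 (positions 1,3,6,12,15,16,18,19): it rises to 41 then falls. Length 8 is optimal.

8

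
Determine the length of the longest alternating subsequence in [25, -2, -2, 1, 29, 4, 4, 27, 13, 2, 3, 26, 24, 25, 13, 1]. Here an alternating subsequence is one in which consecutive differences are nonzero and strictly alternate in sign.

Track the best alternating length ending on an up-step vs a down-step at each position: up/down = 1/1, 1/2, 1/2, 3/2, 3/1, 3/4, 3/4, 5/4, 5/6, 3/6, 7/6, 7/6, 7/8, 9/8, 7/10, 3/10.
The maximum over both is 10; one such subsequence is 25, -2, 29, 4, 27, 13, 26, 24, 25, 13.

10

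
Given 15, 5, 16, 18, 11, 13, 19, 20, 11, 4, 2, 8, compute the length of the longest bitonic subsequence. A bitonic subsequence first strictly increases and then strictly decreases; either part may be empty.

One longest bitonic subsequence is 15, 16, 18, 19, 20, 11, 4, 2 (positions 1,3,4,7,8,9,10,11): it rises to 20 then falls. Length 8 is optimal.

8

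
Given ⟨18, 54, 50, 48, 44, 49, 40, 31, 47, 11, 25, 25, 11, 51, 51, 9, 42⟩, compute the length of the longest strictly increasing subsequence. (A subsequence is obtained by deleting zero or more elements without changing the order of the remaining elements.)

Scanning left to right, the best length ending at each element is: 18→1, 54→2, 50→2, 48→2, 44→2, 49→3, 40→2, 31→2, 47→3, 11→1, 25→2, 25→2, 11→1, 51→4, 51→4, 9→1, 42→3.
So the longest increasing subsequence has length 4, e.g. 18, 48, 49, 51.

4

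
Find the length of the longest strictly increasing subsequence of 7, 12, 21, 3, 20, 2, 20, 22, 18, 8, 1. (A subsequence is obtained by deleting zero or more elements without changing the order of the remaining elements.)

4

Let dp[i] be the longest increasing subsequence ending at position i. Then dp = [1, 2, 3, 1, 3, 1, 3, 4, 3, 2, 1].
The maximum is 4; one witness is 7, 12, 21, 22 at positions 1,2,3,8.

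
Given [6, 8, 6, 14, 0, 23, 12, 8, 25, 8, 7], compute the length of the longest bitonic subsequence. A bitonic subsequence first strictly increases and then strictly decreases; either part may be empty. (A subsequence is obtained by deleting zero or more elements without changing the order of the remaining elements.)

7

Let inc[i] be the LIS ending at i and dec[i] the longest strictly decreasing subsequence starting at i. inc = [1, 2, 1, 3, 1, 4, 3, 2, 5, 2, 2], dec = [2, 3, 2, 4, 1, 4, 3, 2, 3, 2, 1].
max_i inc[i]+dec[i]−1 = 7, with one witness 6, 8, 14, 23, 12, 8, 7.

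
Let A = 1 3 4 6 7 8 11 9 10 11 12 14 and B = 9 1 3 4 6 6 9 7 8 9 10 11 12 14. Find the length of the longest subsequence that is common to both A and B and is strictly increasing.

A longest common strictly increasing subsequence is 1, 3, 4, 6, 7, 8, 9, 10, 11, 12, 14 (length 11); it appears in order in both A and B, and no longer such subsequence exists.

11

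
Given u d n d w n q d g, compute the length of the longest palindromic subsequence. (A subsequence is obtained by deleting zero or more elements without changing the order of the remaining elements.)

5

One longest palindromic subsequence is dnwnd (positions 2,3,5,6,8); it reads the same forward and backward, and the interval DP gives dp[1][9] = 5.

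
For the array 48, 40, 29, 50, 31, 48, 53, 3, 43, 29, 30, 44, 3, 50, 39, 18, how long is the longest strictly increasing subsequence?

5

One longest increasing subsequence is 29, 31, 43, 44, 50 (positions 3,5,9,12,14), of length 5; no longer one exists.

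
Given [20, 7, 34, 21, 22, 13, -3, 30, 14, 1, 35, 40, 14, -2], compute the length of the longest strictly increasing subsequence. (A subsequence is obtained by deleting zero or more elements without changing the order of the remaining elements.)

One longest increasing subsequence is 20, 21, 22, 30, 35, 40 (positions 1,4,5,8,11,12), of length 6; no longer one exists.

6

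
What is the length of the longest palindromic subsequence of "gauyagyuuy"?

Using dp[i][j] = 2 + dp[i+1][j−1] if the ends match, else max(dp[i+1][j], dp[i][j−1]):
dp[1][10] = 5. A witness is uygyu at positions 3,4,6,7,9.

5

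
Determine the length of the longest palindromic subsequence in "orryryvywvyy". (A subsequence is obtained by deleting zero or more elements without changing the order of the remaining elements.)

Using dp[i][j] = 2 + dp[i+1][j−1] if the ends match, else max(dp[i+1][j], dp[i][j−1]):
dp[1][12] = 7. A witness is yyvwvyy at positions 4,6,7,9,10,11,12.

7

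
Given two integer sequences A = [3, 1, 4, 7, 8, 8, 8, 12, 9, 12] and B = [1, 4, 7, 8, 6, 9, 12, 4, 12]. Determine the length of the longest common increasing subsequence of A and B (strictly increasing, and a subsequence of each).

6

A longest common strictly increasing subsequence is 1, 4, 7, 8, 9, 12 (length 6); it appears in order in both A and B, and no longer such subsequence exists.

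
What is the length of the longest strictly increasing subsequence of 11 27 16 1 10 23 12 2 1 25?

4

One longest increasing subsequence is 11, 16, 23, 25 (positions 1,3,6,10), of length 4; no longer one exists.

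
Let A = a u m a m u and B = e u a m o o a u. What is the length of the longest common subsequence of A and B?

4

Backtracking the LCS table gives one alignment: a (A1,B3) → m (A3,B4) → a (A4,B7) → u (A6,B8).
So the longest common subsequence has length 4.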